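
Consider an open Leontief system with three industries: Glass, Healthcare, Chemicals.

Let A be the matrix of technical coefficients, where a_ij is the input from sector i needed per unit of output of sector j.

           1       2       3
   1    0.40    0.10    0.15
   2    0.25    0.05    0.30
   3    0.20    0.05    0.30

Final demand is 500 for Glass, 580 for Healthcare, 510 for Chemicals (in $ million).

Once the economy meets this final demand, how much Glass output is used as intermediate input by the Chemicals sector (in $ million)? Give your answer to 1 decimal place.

I − A =
  [   0.60    -0.10    -0.15]
  [  -0.25     0.95    -0.30]
  [  -0.20    -0.05     0.70]
Cofactors of I−A, C_ij = (−1)^(i+j)·(minor ij) (rows/columns in the sector order above):
  C_11 = (0.95)(0.70) − (-0.30)(-0.05) = 0.6500
  C_12 = −[(-0.25)(0.70) − (-0.30)(-0.20)] = 0.2350
  C_13 = (-0.25)(-0.05) − (0.95)(-0.20) = 0.2025
  C_21 = −[(-0.10)(0.70) − (-0.15)(-0.05)] = 0.0775
  C_22 = (0.60)(0.70) − (-0.15)(-0.20) = 0.3900
  C_23 = −[(0.60)(-0.05) − (-0.10)(-0.20)] = 0.0500
  C_31 = (-0.10)(-0.30) − (-0.15)(0.95) = 0.1725
  C_32 = −[(0.60)(-0.30) − (-0.15)(-0.25)] = 0.2175
  C_33 = (0.60)(0.95) − (-0.10)(-0.25) = 0.5450
det(I−A) = Σ_j (I−A)_1j·C_1j = (0.60)(0.6500) + (-0.10)(0.2350) + (-0.15)(0.2025) = 0.336125
adj(I−A) = Cᵀ =
  [ 0.6500   0.0775   0.1725]
  [ 0.2350   0.3900   0.2175]
  [ 0.2025   0.0500   0.5450]
(I − A)⁻¹ = adj(I−A) / det(I−A) ≈
  [   1.9338     0.2306     0.5132]
  [   0.6991     1.1603     0.6471]
  [   0.6025     0.1488     1.6214]
First solve x = (I − A)⁻¹ d = adj(I−A)·d / det(I−A); in particular x_3 = (0.2025·500 + 0.0500·580 + 0.5450·510) / 0.336125 = 408.20 / 0.336125 ≈ 1214.429.
Intermediate flow from 1 to 3: z_13 = a_13 · x_3 = 0.15 × 408.20 / 0.336125 = 61.23 / 0.336125 ≈ 182.2.

z_13 = 182.2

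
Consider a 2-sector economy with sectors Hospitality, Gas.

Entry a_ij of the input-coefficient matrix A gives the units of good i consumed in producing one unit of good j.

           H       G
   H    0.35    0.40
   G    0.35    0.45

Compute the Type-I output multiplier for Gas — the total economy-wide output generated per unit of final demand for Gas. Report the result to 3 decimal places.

I − A =
  [   0.65    -0.40]
  [  -0.35     0.55]
det(I−A) = (0.65)(0.55) − (-0.40)(-0.35) = 0.2175
adj(I−A) = [[0.55, 0.40], [0.35, 0.65]]
(I − A)⁻¹ = adj(I−A) / det(I−A) ≈
  [   2.5287     1.8391]
  [   1.6092     2.9885]
The output multiplier for sector j is the column-j sum of the Leontief inverse (I − A)⁻¹ = adj(I−A) / det(I−A).
Column G of adj(I−A): (0.40, 0.65); det(I−A) = 0.2175.
m_G = (0.40 + 0.65) / 0.2175 = 1.05 / 0.2175 ≈ 4.828.

m_G = 4.828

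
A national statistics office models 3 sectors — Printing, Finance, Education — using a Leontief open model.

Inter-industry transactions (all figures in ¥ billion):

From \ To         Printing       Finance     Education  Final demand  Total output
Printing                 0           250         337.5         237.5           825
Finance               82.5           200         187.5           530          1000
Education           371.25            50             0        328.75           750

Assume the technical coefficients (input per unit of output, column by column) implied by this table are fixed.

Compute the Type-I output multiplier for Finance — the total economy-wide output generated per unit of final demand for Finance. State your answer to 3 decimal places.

m_2 = 2.162

Technical coefficients a_ij = z_ij / X_j:
  a_11 = 0/825 = 0.00, a_21 = 82.5/825 = 0.10, a_31 = 371.25/825 = 0.45
  a_12 = 250/1000 = 0.25, a_22 = 200/1000 = 0.20, a_32 = 50/1000 = 0.05
  a_13 = 337.5/750 = 0.45, a_23 = 187.5/750 = 0.25, a_33 = 0/750 = 0.00
I − A =
  [   1.00    -0.25    -0.45]
  [  -0.10     0.80    -0.25]
  [  -0.45    -0.05     1.00]
Cofactors of I−A, C_ij = (−1)^(i+j)·(minor ij) (rows/columns in the sector order above):
  C_11 = (0.80)(1.00) − (-0.25)(-0.05) = 0.7875
  C_12 = −[(-0.10)(1.00) − (-0.25)(-0.45)] = 0.2125
  C_13 = (-0.10)(-0.05) − (0.80)(-0.45) = 0.3650
  C_21 = −[(-0.25)(1.00) − (-0.45)(-0.05)] = 0.2725
  C_22 = (1.00)(1.00) − (-0.45)(-0.45) = 0.7975
  C_23 = −[(1.00)(-0.05) − (-0.25)(-0.45)] = 0.1625
  C_31 = (-0.25)(-0.25) − (-0.45)(0.80) = 0.4225
  C_32 = −[(1.00)(-0.25) − (-0.45)(-0.10)] = 0.2950
  C_33 = (1.00)(0.80) − (-0.25)(-0.10) = 0.7750
det(I−A) = Σ_j (I−A)_1j·C_1j = (1.00)(0.7875) + (-0.25)(0.2125) + (-0.45)(0.3650) = 0.570125
adj(I−A) = Cᵀ =
  [ 0.7875   0.2725   0.4225]
  [ 0.2125   0.7975   0.2950]
  [ 0.3650   0.1625   0.7750]
(I − A)⁻¹ = adj(I−A) / det(I−A) ≈
  [   1.3813     0.4780     0.7411]
  [   0.3727     1.3988     0.5174]
  [   0.6402     0.2850     1.3594]
The output multiplier for sector j is the column-j sum of the Leontief inverse (I − A)⁻¹ = adj(I−A) / det(I−A).
Column 2 of adj(I−A): (0.2725, 0.7975, 0.1625); det(I−A) = 0.570125.
m_2 = (0.2725 + 0.7975 + 0.1625) / 0.570125 = 1.2325 / 0.570125 ≈ 2.162.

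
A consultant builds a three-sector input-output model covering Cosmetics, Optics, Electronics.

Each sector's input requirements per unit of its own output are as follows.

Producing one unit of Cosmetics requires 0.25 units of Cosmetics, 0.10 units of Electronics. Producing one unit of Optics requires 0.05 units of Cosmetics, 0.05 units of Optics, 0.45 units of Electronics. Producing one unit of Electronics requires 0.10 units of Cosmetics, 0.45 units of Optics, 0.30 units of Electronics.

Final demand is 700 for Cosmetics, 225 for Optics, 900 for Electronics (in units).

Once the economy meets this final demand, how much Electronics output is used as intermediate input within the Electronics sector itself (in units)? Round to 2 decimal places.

I − A =
  [   0.75    -0.05    -0.10]
  [   0.00     0.95    -0.45]
  [  -0.10    -0.45     0.70]
Cofactors of I−A, C_ij = (−1)^(i+j)·(minor ij) (rows/columns in the sector order above):
  C_11 = (0.95)(0.70) − (-0.45)(-0.45) = 0.4625
  C_12 = −[(0.00)(0.70) − (-0.45)(-0.10)] = 0.0450
  C_13 = (0.00)(-0.45) − (0.95)(-0.10) = 0.0950
  C_21 = −[(-0.05)(0.70) − (-0.10)(-0.45)] = 0.0800
  C_22 = (0.75)(0.70) − (-0.10)(-0.10) = 0.5150
  C_23 = −[(0.75)(-0.45) − (-0.05)(-0.10)] = 0.3425
  C_31 = (-0.05)(-0.45) − (-0.10)(0.95) = 0.1175
  C_32 = −[(0.75)(-0.45) − (-0.10)(0.00)] = 0.3375
  C_33 = (0.75)(0.95) − (-0.05)(0.00) = 0.7125
det(I−A) = Σ_j (I−A)_1j·C_1j = (0.75)(0.4625) + (-0.05)(0.0450) + (-0.10)(0.0950) = 0.335125
adj(I−A) = Cᵀ =
  [ 0.4625   0.0800   0.1175]
  [ 0.0450   0.5150   0.3375]
  [ 0.0950   0.3425   0.7125]
(I − A)⁻¹ = adj(I−A) / det(I−A) ≈
  [   1.3801     0.2387     0.3506]
  [   0.1343     1.5367     1.0071]
  [   0.2835     1.0220     2.1261]
First solve x = (I − A)⁻¹ d = adj(I−A)·d / det(I−A); in particular x_3 = (0.0950·700 + 0.3425·225 + 0.7125·900) / 0.335125 = 784.8125 / 0.335125 ≈ 2341.8501.
Intermediate flow from 3 to 3: z_33 = a_33 · x_3 = 0.30 × 784.8125 / 0.335125 = 235.44375 / 0.335125 ≈ 702.56.

z_33 = 702.56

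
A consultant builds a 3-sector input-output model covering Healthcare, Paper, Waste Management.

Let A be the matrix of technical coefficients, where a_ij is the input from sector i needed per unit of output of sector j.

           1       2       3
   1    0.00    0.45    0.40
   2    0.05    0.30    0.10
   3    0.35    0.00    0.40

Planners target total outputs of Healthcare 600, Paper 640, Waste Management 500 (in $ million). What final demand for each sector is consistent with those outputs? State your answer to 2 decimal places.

I − A =
  [   1.00    -0.45    -0.40]
  [  -0.05     0.70    -0.10]
  [  -0.35     0.00     0.60]
d = (I − A) x:
  d_1 = (+1.00)·600 + (-0.45)·640 + (-0.40)·500 = 112.00
  d_2 = (-0.05)·600 + (+0.70)·640 + (-0.10)·500 = 368.00
  d_3 = (-0.35)·600 + (+0.00)·640 + (+0.60)·500 = 90.00

d_1 = 112.00, d_2 = 368.00, d_3 = 90.00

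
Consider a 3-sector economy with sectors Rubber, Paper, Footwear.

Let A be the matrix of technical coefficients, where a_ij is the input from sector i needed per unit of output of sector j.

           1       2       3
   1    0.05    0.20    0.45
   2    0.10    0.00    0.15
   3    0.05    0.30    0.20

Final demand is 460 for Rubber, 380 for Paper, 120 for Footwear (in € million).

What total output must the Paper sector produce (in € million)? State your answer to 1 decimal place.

x_2 = 516.8

I − A =
  [   0.95    -0.20    -0.45]
  [  -0.10     1.00    -0.15]
  [  -0.05    -0.30     0.80]
Cofactors of I−A, C_ij = (−1)^(i+j)·(minor ij) (rows/columns in the sector order above):
  C_11 = (1.00)(0.80) − (-0.15)(-0.30) = 0.7550
  C_12 = −[(-0.10)(0.80) − (-0.15)(-0.05)] = 0.0875
  C_13 = (-0.10)(-0.30) − (1.00)(-0.05) = 0.0800
  C_21 = −[(-0.20)(0.80) − (-0.45)(-0.30)] = 0.2950
  C_22 = (0.95)(0.80) − (-0.45)(-0.05) = 0.7375
  C_23 = −[(0.95)(-0.30) − (-0.20)(-0.05)] = 0.2950
  C_31 = (-0.20)(-0.15) − (-0.45)(1.00) = 0.4800
  C_32 = −[(0.95)(-0.15) − (-0.45)(-0.10)] = 0.1875
  C_33 = (0.95)(1.00) − (-0.20)(-0.10) = 0.9300
det(I−A) = Σ_j (I−A)_1j·C_1j = (0.95)(0.7550) + (-0.20)(0.0875) + (-0.45)(0.0800) = 0.66375
adj(I−A) = Cᵀ =
  [ 0.7550   0.2950   0.4800]
  [ 0.0875   0.7375   0.1875]
  [ 0.0800   0.2950   0.9300]
(I − A)⁻¹ = adj(I−A) / det(I−A) ≈
  [   1.1375     0.4444     0.7232]
  [   0.1318     1.1111     0.2825]
  [   0.1205     0.4444     1.4011]
x = (I − A)⁻¹ d = adj(I−A)·d / det(I−A), with det(I−A) = 0.66375:
  x_1 = (0.7550·460 + 0.2950·380 + 0.4800·120) / 0.66375 = 517.00 / 0.66375 ≈ 778.9
  x_2 = (0.0875·460 + 0.7375·380 + 0.1875·120) / 0.66375 = 343.00 / 0.66375 ≈ 516.8
  x_3 = (0.0800·460 + 0.2950·380 + 0.9300·120) / 0.66375 = 260.50 / 0.66375 ≈ 392.5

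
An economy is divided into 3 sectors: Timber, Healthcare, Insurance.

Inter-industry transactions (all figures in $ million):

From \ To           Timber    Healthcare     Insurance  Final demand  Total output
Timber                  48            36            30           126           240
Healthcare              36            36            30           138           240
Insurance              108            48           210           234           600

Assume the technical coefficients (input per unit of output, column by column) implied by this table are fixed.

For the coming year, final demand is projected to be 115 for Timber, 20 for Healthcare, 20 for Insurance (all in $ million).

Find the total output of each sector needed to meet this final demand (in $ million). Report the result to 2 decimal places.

Technical coefficients a_ij = z_ij / X_j:
  a_11 = 48/240 = 0.20, a_21 = 36/240 = 0.15, a_31 = 108/240 = 0.45
  a_12 = 36/240 = 0.15, a_22 = 36/240 = 0.15, a_32 = 48/240 = 0.20
  a_13 = 30/600 = 0.05, a_23 = 30/600 = 0.05, a_33 = 210/600 = 0.35
I − A =
  [   0.80    -0.15    -0.05]
  [  -0.15     0.85    -0.05]
  [  -0.45    -0.20     0.65]
Cofactors of I−A, C_ij = (−1)^(i+j)·(minor ij) (rows/columns in the sector order above):
  C_11 = (0.85)(0.65) − (-0.05)(-0.20) = 0.5425
  C_12 = −[(-0.15)(0.65) − (-0.05)(-0.45)] = 0.1200
  C_13 = (-0.15)(-0.20) − (0.85)(-0.45) = 0.4125
  C_21 = −[(-0.15)(0.65) − (-0.05)(-0.20)] = 0.1075
  C_22 = (0.80)(0.65) − (-0.05)(-0.45) = 0.4975
  C_23 = −[(0.80)(-0.20) − (-0.15)(-0.45)] = 0.2275
  C_31 = (-0.15)(-0.05) − (-0.05)(0.85) = 0.0500
  C_32 = −[(0.80)(-0.05) − (-0.05)(-0.15)] = 0.0475
  C_33 = (0.80)(0.85) − (-0.15)(-0.15) = 0.6575
det(I−A) = Σ_j (I−A)_1j·C_1j = (0.80)(0.5425) + (-0.15)(0.1200) + (-0.05)(0.4125) = 0.395375
adj(I−A) = Cᵀ =
  [ 0.5425   0.1075   0.0500]
  [ 0.1200   0.4975   0.0475]
  [ 0.4125   0.2275   0.6575]
(I − A)⁻¹ = adj(I−A) / det(I−A) ≈
  [   1.3721     0.2719     0.1265]
  [   0.3035     1.2583     0.1201]
  [   1.0433     0.5754     1.6630]
x = (I − A)⁻¹ d = adj(I−A)·d / det(I−A), with det(I−A) = 0.395375:
  x_1 = (0.5425·115 + 0.1075·20 + 0.0500·20) / 0.395375 = 65.5375 / 0.395375 ≈ 165.76
  x_2 = (0.1200·115 + 0.4975·20 + 0.0475·20) / 0.395375 = 24.70 / 0.395375 ≈ 62.47
  x_3 = (0.4125·115 + 0.2275·20 + 0.6575·20) / 0.395375 = 65.1375 / 0.395375 ≈ 164.75

x_1 = 165.76, x_2 = 62.47, x_3 = 164.75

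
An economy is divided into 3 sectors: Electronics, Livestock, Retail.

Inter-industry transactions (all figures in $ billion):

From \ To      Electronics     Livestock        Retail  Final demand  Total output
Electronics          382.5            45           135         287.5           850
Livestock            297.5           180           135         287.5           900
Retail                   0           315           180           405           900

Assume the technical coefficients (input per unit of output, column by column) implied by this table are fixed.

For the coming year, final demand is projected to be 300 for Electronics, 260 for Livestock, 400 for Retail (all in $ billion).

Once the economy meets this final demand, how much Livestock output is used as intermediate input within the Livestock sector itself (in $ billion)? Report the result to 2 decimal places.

Technical coefficients a_ij = z_ij / X_j:
  a_11 = 382.5/850 = 0.45, a_21 = 297.5/850 = 0.35, a_31 = 0/850 = 0.00
  a_12 = 45/900 = 0.05, a_22 = 180/900 = 0.20, a_32 = 315/900 = 0.35
  a_13 = 135/900 = 0.15, a_23 = 135/900 = 0.15, a_33 = 180/900 = 0.20
I − A =
  [   0.55    -0.05    -0.15]
  [  -0.35     0.80    -0.15]
  [   0.00    -0.35     0.80]
Cofactors of I−A, C_ij = (−1)^(i+j)·(minor ij) (rows/columns in the sector order above):
  C_11 = (0.80)(0.80) − (-0.15)(-0.35) = 0.5875
  C_12 = −[(-0.35)(0.80) − (-0.15)(0.00)] = 0.2800
  C_13 = (-0.35)(-0.35) − (0.80)(0.00) = 0.1225
  C_21 = −[(-0.05)(0.80) − (-0.15)(-0.35)] = 0.0925
  C_22 = (0.55)(0.80) − (-0.15)(0.00) = 0.4400
  C_23 = −[(0.55)(-0.35) − (-0.05)(0.00)] = 0.1925
  C_31 = (-0.05)(-0.15) − (-0.15)(0.80) = 0.1275
  C_32 = −[(0.55)(-0.15) − (-0.15)(-0.35)] = 0.1350
  C_33 = (0.55)(0.80) − (-0.05)(-0.35) = 0.4225
det(I−A) = Σ_j (I−A)_1j·C_1j = (0.55)(0.5875) + (-0.05)(0.2800) + (-0.15)(0.1225) = 0.29075
adj(I−A) = Cᵀ =
  [ 0.5875   0.0925   0.1275]
  [ 0.2800   0.4400   0.1350]
  [ 0.1225   0.1925   0.4225]
(I − A)⁻¹ = adj(I−A) / det(I−A) ≈
  [   2.0206     0.3181     0.4385]
  [   0.9630     1.5133     0.4643]
  [   0.4213     0.6621     1.4531]
First solve x = (I − A)⁻¹ d = adj(I−A)·d / det(I−A); in particular x_2 = (0.2800·300 + 0.4400·260 + 0.1350·400) / 0.29075 = 252.40 / 0.29075 ≈ 868.0997.
Intermediate flow from 2 to 2: z_22 = a_22 · x_2 = 0.20 × 252.40 / 0.29075 = 50.48 / 0.29075 ≈ 173.62.

z_22 = 173.62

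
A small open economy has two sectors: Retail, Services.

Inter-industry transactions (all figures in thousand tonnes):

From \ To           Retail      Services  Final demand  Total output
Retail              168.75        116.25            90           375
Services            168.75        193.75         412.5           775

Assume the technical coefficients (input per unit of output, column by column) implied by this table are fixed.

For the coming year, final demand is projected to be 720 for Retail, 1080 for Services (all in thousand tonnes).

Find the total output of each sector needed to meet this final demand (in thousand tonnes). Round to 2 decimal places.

Technical coefficients a_ij = z_ij / X_j:
  a_11 = 168.75/375 = 0.45, a_21 = 168.75/375 = 0.45
  a_12 = 116.25/775 = 0.15, a_22 = 193.75/775 = 0.25
I − A =
  [   0.55    -0.15]
  [  -0.45     0.75]
det(I−A) = (0.55)(0.75) − (-0.15)(-0.45) = 0.3450
adj(I−A) = [[0.75, 0.15], [0.45, 0.55]]
(I − A)⁻¹ = adj(I−A) / det(I−A) ≈
  [   2.1739     0.4348]
  [   1.3043     1.5942]
x = (I − A)⁻¹ d = adj(I−A)·d / det(I−A), with det(I−A) = 0.3450:
  x_1 = (0.75·720 + 0.15·1080) / 0.3450 = 702.00 / 0.3450 ≈ 2034.78
  x_2 = (0.45·720 + 0.55·1080) / 0.3450 = 918.00 / 0.3450 ≈ 2660.87

x_1 = 2034.78, x_2 = 2660.87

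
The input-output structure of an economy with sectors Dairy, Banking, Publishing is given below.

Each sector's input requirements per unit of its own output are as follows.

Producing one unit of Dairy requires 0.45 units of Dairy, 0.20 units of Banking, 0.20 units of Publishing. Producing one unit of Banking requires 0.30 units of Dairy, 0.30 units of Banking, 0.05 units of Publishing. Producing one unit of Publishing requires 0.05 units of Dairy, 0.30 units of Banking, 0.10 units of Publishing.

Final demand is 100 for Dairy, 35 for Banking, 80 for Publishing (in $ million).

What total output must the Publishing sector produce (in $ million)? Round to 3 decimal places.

I − A =
  [   0.55    -0.30    -0.05]
  [  -0.20     0.70    -0.30]
  [  -0.20    -0.05     0.90]
Cofactors of I−A, C_ij = (−1)^(i+j)·(minor ij) (rows/columns in the sector order above):
  C_11 = (0.70)(0.90) − (-0.30)(-0.05) = 0.6150
  C_12 = −[(-0.20)(0.90) − (-0.30)(-0.20)] = 0.2400
  C_13 = (-0.20)(-0.05) − (0.70)(-0.20) = 0.1500
  C_21 = −[(-0.30)(0.90) − (-0.05)(-0.05)] = 0.2725
  C_22 = (0.55)(0.90) − (-0.05)(-0.20) = 0.4850
  C_23 = −[(0.55)(-0.05) − (-0.30)(-0.20)] = 0.0875
  C_31 = (-0.30)(-0.30) − (-0.05)(0.70) = 0.1250
  C_32 = −[(0.55)(-0.30) − (-0.05)(-0.20)] = 0.1750
  C_33 = (0.55)(0.70) − (-0.30)(-0.20) = 0.3250
det(I−A) = Σ_j (I−A)_1j·C_1j = (0.55)(0.6150) + (-0.30)(0.2400) + (-0.05)(0.1500) = 0.25875
adj(I−A) = Cᵀ =
  [ 0.6150   0.2725   0.1250]
  [ 0.2400   0.4850   0.1750]
  [ 0.1500   0.0875   0.3250]
(I − A)⁻¹ = adj(I−A) / det(I−A) ≈
  [   2.3768     1.0531     0.4831]
  [   0.9275     1.8744     0.6763]
  [   0.5797     0.3382     1.2560]
x = (I − A)⁻¹ d = adj(I−A)·d / det(I−A), with det(I−A) = 0.25875:
  x_1 = (0.6150·100 + 0.2725·35 + 0.1250·80) / 0.25875 = 81.0375 / 0.25875 ≈ 313.188
  x_2 = (0.2400·100 + 0.4850·35 + 0.1750·80) / 0.25875 = 54.975 / 0.25875 ≈ 212.464
  x_3 = (0.1500·100 + 0.0875·35 + 0.3250·80) / 0.25875 = 44.0625 / 0.25875 ≈ 170.290

x_3 = 170.290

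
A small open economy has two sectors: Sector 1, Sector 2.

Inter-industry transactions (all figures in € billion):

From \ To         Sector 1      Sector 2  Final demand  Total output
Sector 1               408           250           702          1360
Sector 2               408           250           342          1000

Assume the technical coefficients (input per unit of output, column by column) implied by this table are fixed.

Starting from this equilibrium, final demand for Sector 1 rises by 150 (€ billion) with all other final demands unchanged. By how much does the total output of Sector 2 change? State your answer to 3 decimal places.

Technical coefficients a_ij = z_ij / X_j:
  a_11 = 408/1360 = 0.30, a_21 = 408/1360 = 0.30
  a_12 = 250/1000 = 0.25, a_22 = 250/1000 = 0.25
I − A =
  [   0.70    -0.25]
  [  -0.30     0.75]
det(I−A) = (0.70)(0.75) − (-0.25)(-0.30) = 0.4500
adj(I−A) = [[0.75, 0.25], [0.30, 0.70]]
(I − A)⁻¹ = adj(I−A) / det(I−A) ≈
  [   1.6667     0.5556]
  [   0.6667     1.5556]
Δx = (I − A)⁻¹ Δd with Δd having +150 in the Sector 1 component and 0 elsewhere.
So Δx_2 = L_21 · (+150), where L_21 = adj(I−A)_21 / det(I−A) = 0.30 / 0.4500.
Δx_2 = 0.30 × (+150) / 0.4500 = 45.00 / 0.4500 = 100.000.

Δx_2 = 100.000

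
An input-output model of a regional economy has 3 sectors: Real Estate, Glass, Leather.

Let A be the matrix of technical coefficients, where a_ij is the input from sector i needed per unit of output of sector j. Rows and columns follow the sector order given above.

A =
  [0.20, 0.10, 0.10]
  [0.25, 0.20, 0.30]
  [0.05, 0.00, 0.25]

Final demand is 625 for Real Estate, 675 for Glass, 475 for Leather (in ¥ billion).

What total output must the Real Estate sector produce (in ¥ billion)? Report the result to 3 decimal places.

I − A =
  [   0.80    -0.10    -0.10]
  [  -0.25     0.80    -0.30]
  [  -0.05     0.00     0.75]
Cofactors of I−A, C_ij = (−1)^(i+j)·(minor ij) (rows/columns in the sector order above):
  C_11 = (0.80)(0.75) − (-0.30)(0.00) = 0.6000
  C_12 = −[(-0.25)(0.75) − (-0.30)(-0.05)] = 0.2025
  C_13 = (-0.25)(0.00) − (0.80)(-0.05) = 0.0400
  C_21 = −[(-0.10)(0.75) − (-0.10)(0.00)] = 0.0750
  C_22 = (0.80)(0.75) − (-0.10)(-0.05) = 0.5950
  C_23 = −[(0.80)(0.00) − (-0.10)(-0.05)] = 0.0050
  C_31 = (-0.10)(-0.30) − (-0.10)(0.80) = 0.1100
  C_32 = −[(0.80)(-0.30) − (-0.10)(-0.25)] = 0.2650
  C_33 = (0.80)(0.80) − (-0.10)(-0.25) = 0.6150
det(I−A) = Σ_j (I−A)_1j·C_1j = (0.80)(0.6000) + (-0.10)(0.2025) + (-0.10)(0.0400) = 0.45575
adj(I−A) = Cᵀ =
  [ 0.6000   0.0750   0.1100]
  [ 0.2025   0.5950   0.2650]
  [ 0.0400   0.0050   0.6150]
(I − A)⁻¹ = adj(I−A) / det(I−A) ≈
  [   1.3165     0.1646     0.2414]
  [   0.4443     1.3055     0.5815]
  [   0.0878     0.0110     1.3494]
x = (I − A)⁻¹ d = adj(I−A)·d / det(I−A), with det(I−A) = 0.45575:
  x_R = (0.6000·625 + 0.0750·675 + 0.1100·475) / 0.45575 = 477.875 / 0.45575 ≈ 1048.546
  x_G = (0.2025·625 + 0.5950·675 + 0.2650·475) / 0.45575 = 654.0625 / 0.45575 ≈ 1435.134
  x_L = (0.0400·625 + 0.0050·675 + 0.6150·475) / 0.45575 = 320.50 / 0.45575 ≈ 703.236

x_R = 1048.546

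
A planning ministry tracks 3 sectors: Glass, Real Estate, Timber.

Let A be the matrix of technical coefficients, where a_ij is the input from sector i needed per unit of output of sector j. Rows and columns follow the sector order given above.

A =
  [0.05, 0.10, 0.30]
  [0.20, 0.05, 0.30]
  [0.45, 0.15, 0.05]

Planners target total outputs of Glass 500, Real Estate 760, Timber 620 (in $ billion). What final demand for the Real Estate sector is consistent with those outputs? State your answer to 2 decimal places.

d_R = 436.00

I − A =
  [   0.95    -0.10    -0.30]
  [  -0.20     0.95    -0.30]
  [  -0.45    -0.15     0.95]
d = (I − A) x:
  d_G = (+0.95)·500 + (-0.10)·760 + (-0.30)·620 = 213.00
  d_R = (-0.20)·500 + (+0.95)·760 + (-0.30)·620 = 436.00
  d_T = (-0.45)·500 + (-0.15)·760 + (+0.95)·620 = 250.00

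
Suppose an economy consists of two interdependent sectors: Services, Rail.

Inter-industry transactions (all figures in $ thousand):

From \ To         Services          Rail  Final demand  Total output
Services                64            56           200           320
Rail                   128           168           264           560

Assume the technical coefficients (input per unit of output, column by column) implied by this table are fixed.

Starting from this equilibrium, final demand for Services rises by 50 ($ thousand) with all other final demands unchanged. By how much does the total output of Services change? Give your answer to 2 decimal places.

Technical coefficients a_ij = z_ij / X_j:
  a_SS = 64/320 = 0.20, a_RS = 128/320 = 0.40
  a_SR = 56/560 = 0.10, a_RR = 168/560 = 0.30
I − A =
  [   0.80    -0.10]
  [  -0.40     0.70]
det(I−A) = (0.80)(0.70) − (-0.10)(-0.40) = 0.5200
adj(I−A) = [[0.70, 0.10], [0.40, 0.80]]
(I − A)⁻¹ = adj(I−A) / det(I−A) ≈
  [   1.3462     0.1923]
  [   0.7692     1.5385]
Δx = (I − A)⁻¹ Δd with Δd having +50 in the Services component and 0 elsewhere.
So Δx_S = L_SS · (+50), where L_SS = adj(I−A)_SS / det(I−A) = 0.70 / 0.5200.
Δx_S = 0.70 × (+50) / 0.5200 = 35.00 / 0.5200 ≈ 67.31.

Δx_S = 67.31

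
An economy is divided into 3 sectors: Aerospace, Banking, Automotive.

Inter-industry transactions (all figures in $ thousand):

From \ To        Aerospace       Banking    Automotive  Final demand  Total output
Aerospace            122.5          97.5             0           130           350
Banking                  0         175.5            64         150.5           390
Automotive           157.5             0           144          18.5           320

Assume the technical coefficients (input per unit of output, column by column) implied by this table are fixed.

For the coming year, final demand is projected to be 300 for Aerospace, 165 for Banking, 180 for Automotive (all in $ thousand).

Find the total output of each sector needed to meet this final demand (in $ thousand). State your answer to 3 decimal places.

Technical coefficients a_ij = z_ij / X_j:
  a_11 = 122.5/350 = 0.35, a_21 = 0/350 = 0.00, a_31 = 157.5/350 = 0.45
  a_12 = 97.5/390 = 0.25, a_22 = 175.5/390 = 0.45, a_32 = 0/390 = 0.00
  a_13 = 0/320 = 0.00, a_23 = 64/320 = 0.20, a_33 = 144/320 = 0.45
I − A =
  [   0.65    -0.25     0.00]
  [   0.00     0.55    -0.20]
  [  -0.45     0.00     0.55]
Cofactors of I−A, C_ij = (−1)^(i+j)·(minor ij) (rows/columns in the sector order above):
  C_11 = (0.55)(0.55) − (-0.20)(0.00) = 0.3025
  C_12 = −[(0.00)(0.55) − (-0.20)(-0.45)] = 0.0900
  C_13 = (0.00)(0.00) − (0.55)(-0.45) = 0.2475
  C_21 = −[(-0.25)(0.55) − (0.00)(0.00)] = 0.1375
  C_22 = (0.65)(0.55) − (0.00)(-0.45) = 0.3575
  C_23 = −[(0.65)(0.00) − (-0.25)(-0.45)] = 0.1125
  C_31 = (-0.25)(-0.20) − (0.00)(0.55) = 0.0500
  C_32 = −[(0.65)(-0.20) − (0.00)(0.00)] = 0.1300
  C_33 = (0.65)(0.55) − (-0.25)(0.00) = 0.3575
det(I−A) = Σ_j (I−A)_1j·C_1j = (0.65)(0.3025) + (-0.25)(0.0900) + (0.00)(0.2475) = 0.174125
adj(I−A) = Cᵀ =
  [ 0.3025   0.1375   0.0500]
  [ 0.0900   0.3575   0.1300]
  [ 0.2475   0.1125   0.3575]
(I − A)⁻¹ = adj(I−A) / det(I−A) ≈
  [   1.7373     0.7897     0.2872]
  [   0.5169     2.0531     0.7466]
  [   1.4214     0.6461     2.0531]
x = (I − A)⁻¹ d = adj(I−A)·d / det(I−A), with det(I−A) = 0.174125:
  x_1 = (0.3025·300 + 0.1375·165 + 0.0500·180) / 0.174125 = 122.4375 / 0.174125 ≈ 703.159
  x_2 = (0.0900·300 + 0.3575·165 + 0.1300·180) / 0.174125 = 109.3875 / 0.174125 ≈ 628.212
  x_3 = (0.2475·300 + 0.1125·165 + 0.3575·180) / 0.174125 = 157.1625 / 0.174125 ≈ 902.584

x_1 = 703.159, x_2 = 628.212, x_3 = 902.584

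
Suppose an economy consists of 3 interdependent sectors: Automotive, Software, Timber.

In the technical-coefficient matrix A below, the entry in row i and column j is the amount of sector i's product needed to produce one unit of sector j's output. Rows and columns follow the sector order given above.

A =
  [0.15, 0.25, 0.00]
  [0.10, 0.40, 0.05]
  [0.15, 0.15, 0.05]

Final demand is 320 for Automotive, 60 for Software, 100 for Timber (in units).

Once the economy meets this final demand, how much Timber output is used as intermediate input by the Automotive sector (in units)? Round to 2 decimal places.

I − A =
  [   0.85    -0.25     0.00]
  [  -0.10     0.60    -0.05]
  [  -0.15    -0.15     0.95]
Cofactors of I−A, C_ij = (−1)^(i+j)·(minor ij) (rows/columns in the sector order above):
  C_11 = (0.60)(0.95) − (-0.05)(-0.15) = 0.5625
  C_12 = −[(-0.10)(0.95) − (-0.05)(-0.15)] = 0.1025
  C_13 = (-0.10)(-0.15) − (0.60)(-0.15) = 0.1050
  C_21 = −[(-0.25)(0.95) − (0.00)(-0.15)] = 0.2375
  C_22 = (0.85)(0.95) − (0.00)(-0.15) = 0.8075
  C_23 = −[(0.85)(-0.15) − (-0.25)(-0.15)] = 0.1650
  C_31 = (-0.25)(-0.05) − (0.00)(0.60) = 0.0125
  C_32 = −[(0.85)(-0.05) − (0.00)(-0.10)] = 0.0425
  C_33 = (0.85)(0.60) − (-0.25)(-0.10) = 0.4850
det(I−A) = Σ_j (I−A)_1j·C_1j = (0.85)(0.5625) + (-0.25)(0.1025) + (0.00)(0.1050) = 0.4525
adj(I−A) = Cᵀ =
  [ 0.5625   0.2375   0.0125]
  [ 0.1025   0.8075   0.0425]
  [ 0.1050   0.1650   0.4850]
(I − A)⁻¹ = adj(I−A) / det(I−A) ≈
  [   1.2431     0.5249     0.0276]
  [   0.2265     1.7845     0.0939]
  [   0.2320     0.3646     1.0718]
First solve x = (I − A)⁻¹ d = adj(I−A)·d / det(I−A); in particular x_1 = (0.5625·320 + 0.2375·60 + 0.0125·100) / 0.4525 = 195.50 / 0.4525 ≈ 432.0442.
Intermediate flow from 3 to 1: z_31 = a_31 · x_1 = 0.15 × 195.50 / 0.4525 = 29.325 / 0.4525 ≈ 64.81.

z_31 = 64.81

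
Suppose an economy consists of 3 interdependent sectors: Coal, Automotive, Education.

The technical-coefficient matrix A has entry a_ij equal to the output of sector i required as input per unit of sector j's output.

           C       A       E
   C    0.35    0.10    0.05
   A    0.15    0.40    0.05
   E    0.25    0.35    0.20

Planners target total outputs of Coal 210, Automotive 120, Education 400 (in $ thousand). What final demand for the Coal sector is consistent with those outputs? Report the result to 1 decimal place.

I − A =
  [   0.65    -0.10    -0.05]
  [  -0.15     0.60    -0.05]
  [  -0.25    -0.35     0.80]
d = (I − A) x:
  d_C = (+0.65)·210 + (-0.10)·120 + (-0.05)·400 = 104.5
  d_A = (-0.15)·210 + (+0.60)·120 + (-0.05)·400 = 20.5
  d_E = (-0.25)·210 + (-0.35)·120 + (+0.80)·400 = 225.5

d_C = 104.5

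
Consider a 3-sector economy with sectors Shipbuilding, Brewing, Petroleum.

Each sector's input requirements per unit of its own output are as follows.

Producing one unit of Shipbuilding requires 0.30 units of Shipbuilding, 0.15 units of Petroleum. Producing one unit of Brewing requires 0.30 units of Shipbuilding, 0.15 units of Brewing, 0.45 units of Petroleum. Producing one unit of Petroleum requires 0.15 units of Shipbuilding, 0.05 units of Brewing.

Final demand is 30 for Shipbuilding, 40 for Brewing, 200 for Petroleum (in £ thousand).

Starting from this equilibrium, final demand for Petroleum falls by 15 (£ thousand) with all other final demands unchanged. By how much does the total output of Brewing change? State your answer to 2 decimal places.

I − A =
  [   0.70    -0.30    -0.15]
  [   0.00     0.85    -0.05]
  [  -0.15    -0.45     1.00]
Cofactors of I−A, C_ij = (−1)^(i+j)·(minor ij) (rows/columns in the sector order above):
  C_11 = (0.85)(1.00) − (-0.05)(-0.45) = 0.8275
  C_12 = −[(0.00)(1.00) − (-0.05)(-0.15)] = 0.0075
  C_13 = (0.00)(-0.45) − (0.85)(-0.15) = 0.1275
  C_21 = −[(-0.30)(1.00) − (-0.15)(-0.45)] = 0.3675
  C_22 = (0.70)(1.00) − (-0.15)(-0.15) = 0.6775
  C_23 = −[(0.70)(-0.45) − (-0.30)(-0.15)] = 0.3600
  C_31 = (-0.30)(-0.05) − (-0.15)(0.85) = 0.1425
  C_32 = −[(0.70)(-0.05) − (-0.15)(0.00)] = 0.0350
  C_33 = (0.70)(0.85) − (-0.30)(0.00) = 0.5950
det(I−A) = Σ_j (I−A)_1j·C_1j = (0.70)(0.8275) + (-0.30)(0.0075) + (-0.15)(0.1275) = 0.557875
adj(I−A) = Cᵀ =
  [ 0.8275   0.3675   0.1425]
  [ 0.0075   0.6775   0.0350]
  [ 0.1275   0.3600   0.5950]
(I − A)⁻¹ = adj(I−A) / det(I−A) ≈
  [   1.4833     0.6587     0.2554]
  [   0.0134     1.2144     0.0627]
  [   0.2285     0.6453     1.0665]
Δx = (I − A)⁻¹ Δd with Δd having -15 in the Petroleum component and 0 elsewhere.
So Δx_2 = L_23 · (-15), where L_23 = adj(I−A)_23 / det(I−A) = 0.0350 / 0.557875.
Δx_2 = 0.0350 × (-15) / 0.557875 = -0.525 / 0.557875 ≈ -0.94.

Δx_2 = -0.94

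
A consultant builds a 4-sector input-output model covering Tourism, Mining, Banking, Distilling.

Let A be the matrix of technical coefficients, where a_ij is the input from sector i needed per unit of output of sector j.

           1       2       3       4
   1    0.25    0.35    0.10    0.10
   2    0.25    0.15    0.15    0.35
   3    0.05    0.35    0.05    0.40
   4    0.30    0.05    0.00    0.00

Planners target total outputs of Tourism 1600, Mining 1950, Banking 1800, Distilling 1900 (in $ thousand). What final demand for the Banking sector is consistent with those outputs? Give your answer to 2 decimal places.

d_3 = 187.50

I − A =
  [   0.75    -0.35    -0.10    -0.10]
  [  -0.25     0.85    -0.15    -0.35]
  [  -0.05    -0.35     0.95    -0.40]
  [  -0.30    -0.05     0.00     1.00]
d = (I − A) x:
  d_1 = (+0.75)·1600 + (-0.35)·1950 + (-0.10)·1800 + (-0.10)·1900 = 147.50
  d_2 = (-0.25)·1600 + (+0.85)·1950 + (-0.15)·1800 + (-0.35)·1900 = 322.50
  d_3 = (-0.05)·1600 + (-0.35)·1950 + (+0.95)·1800 + (-0.40)·1900 = 187.50
  d_4 = (-0.30)·1600 + (-0.05)·1950 + (+0.00)·1800 + (+1.00)·1900 = 1322.50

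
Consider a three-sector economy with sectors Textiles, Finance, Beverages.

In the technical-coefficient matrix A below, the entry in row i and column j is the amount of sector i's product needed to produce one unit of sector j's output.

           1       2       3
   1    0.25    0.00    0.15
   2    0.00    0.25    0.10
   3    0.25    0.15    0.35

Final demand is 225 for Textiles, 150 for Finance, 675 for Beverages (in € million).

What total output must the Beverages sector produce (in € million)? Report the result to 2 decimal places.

I − A =
  [   0.75     0.00    -0.15]
  [   0.00     0.75    -0.10]
  [  -0.25    -0.15     0.65]
Cofactors of I−A, C_ij = (−1)^(i+j)·(minor ij) (rows/columns in the sector order above):
  C_11 = (0.75)(0.65) − (-0.10)(-0.15) = 0.4725
  C_12 = −[(0.00)(0.65) − (-0.10)(-0.25)] = 0.0250
  C_13 = (0.00)(-0.15) − (0.75)(-0.25) = 0.1875
  C_21 = −[(0.00)(0.65) − (-0.15)(-0.15)] = 0.0225
  C_22 = (0.75)(0.65) − (-0.15)(-0.25) = 0.4500
  C_23 = −[(0.75)(-0.15) − (0.00)(-0.25)] = 0.1125
  C_31 = (0.00)(-0.10) − (-0.15)(0.75) = 0.1125
  C_32 = −[(0.75)(-0.10) − (-0.15)(0.00)] = 0.0750
  C_33 = (0.75)(0.75) − (0.00)(0.00) = 0.5625
det(I−A) = Σ_j (I−A)_1j·C_1j = (0.75)(0.4725) + (0.00)(0.0250) + (-0.15)(0.1875) = 0.32625
adj(I−A) = Cᵀ =
  [ 0.4725   0.0225   0.1125]
  [ 0.0250   0.4500   0.0750]
  [ 0.1875   0.1125   0.5625]
(I − A)⁻¹ = adj(I−A) / det(I−A) ≈
  [   1.4483     0.0690     0.3448]
  [   0.0766     1.3793     0.2299]
  [   0.5747     0.3448     1.7241]
x = (I − A)⁻¹ d = adj(I−A)·d / det(I−A), with det(I−A) = 0.32625:
  x_1 = (0.4725·225 + 0.0225·150 + 0.1125·675) / 0.32625 = 185.625 / 0.32625 ≈ 568.97
  x_2 = (0.0250·225 + 0.4500·150 + 0.0750·675) / 0.32625 = 123.75 / 0.32625 ≈ 379.31
  x_3 = (0.1875·225 + 0.1125·150 + 0.5625·675) / 0.32625 = 438.75 / 0.32625 ≈ 1344.83

x_3 = 1344.83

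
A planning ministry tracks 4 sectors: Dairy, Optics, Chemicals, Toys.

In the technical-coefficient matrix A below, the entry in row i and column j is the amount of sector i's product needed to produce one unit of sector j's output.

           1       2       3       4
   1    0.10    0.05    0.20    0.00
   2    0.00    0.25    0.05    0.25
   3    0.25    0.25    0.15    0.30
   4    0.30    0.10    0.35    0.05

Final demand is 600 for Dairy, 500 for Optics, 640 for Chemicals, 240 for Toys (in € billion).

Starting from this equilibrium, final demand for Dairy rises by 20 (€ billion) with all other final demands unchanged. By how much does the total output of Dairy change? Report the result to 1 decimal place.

Δx_1 = 25.7

I − A =
  [   0.90    -0.05    -0.20     0.00]
  [   0.00     0.75    -0.05    -0.25]
  [  -0.25    -0.25     0.85    -0.30]
  [  -0.30    -0.10    -0.35     0.95]
Compute the cofactors C_ij = (−1)^(i+j)·(3×3 minor ij) of I−A; the adjugate is their transpose:
adj(I−A) = Cᵀ =
  [ 0.470375   0.088625   0.144250   0.068875]
  [ 0.102000   0.566750   0.136500   0.192250]
  [ 0.258125   0.257125   0.615000   0.261875]
  [ 0.254375   0.182375   0.286500   0.524375]
det(I−A) = Σ_j (I−A)_1j·C_1j = (0.90)(0.470375) + (-0.05)(0.102000) + (-0.20)(0.258125) + (0.00)(0.254375) = 0.3666125
(I − A)⁻¹ = adj(I−A) / det(I−A) ≈
  [   1.2830     0.2417     0.3935     0.1879]
  [   0.2782     1.5459     0.3723     0.5244]
  [   0.7041     0.7014     1.6775     0.7143]
  [   0.6939     0.4975     0.7815     1.4303]
Δx = (I − A)⁻¹ Δd with Δd having +20 in the Dairy component and 0 elsewhere.
So Δx_1 = L_11 · (+20), where L_11 = adj(I−A)_11 / det(I−A) = 0.470375 / 0.3666125.
Δx_1 = 0.470375 × (+20) / 0.3666125 = 9.4075 / 0.3666125 ≈ 25.7.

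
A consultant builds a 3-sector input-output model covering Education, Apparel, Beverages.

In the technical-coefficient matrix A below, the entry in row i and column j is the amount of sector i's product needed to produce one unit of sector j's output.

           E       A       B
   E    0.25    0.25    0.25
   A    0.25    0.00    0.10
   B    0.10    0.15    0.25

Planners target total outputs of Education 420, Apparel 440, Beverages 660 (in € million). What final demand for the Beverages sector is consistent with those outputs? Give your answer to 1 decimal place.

d_B = 387.0

I − A =
  [   0.75    -0.25    -0.25]
  [  -0.25     1.00    -0.10]
  [  -0.10    -0.15     0.75]
d = (I − A) x:
  d_E = (+0.75)·420 + (-0.25)·440 + (-0.25)·660 = 40.0
  d_A = (-0.25)·420 + (+1.00)·440 + (-0.10)·660 = 269.0
  d_B = (-0.10)·420 + (-0.15)·440 + (+0.75)·660 = 387.0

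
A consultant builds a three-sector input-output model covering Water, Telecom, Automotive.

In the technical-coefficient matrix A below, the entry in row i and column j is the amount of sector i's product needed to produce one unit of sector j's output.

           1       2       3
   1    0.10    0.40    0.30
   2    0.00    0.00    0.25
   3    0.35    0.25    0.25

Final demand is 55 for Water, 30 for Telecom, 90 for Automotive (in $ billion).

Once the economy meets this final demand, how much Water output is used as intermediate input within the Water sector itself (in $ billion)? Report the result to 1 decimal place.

z_11 = 17.8

I − A =
  [   0.90    -0.40    -0.30]
  [   0.00     1.00    -0.25]
  [  -0.35    -0.25     0.75]
Cofactors of I−A, C_ij = (−1)^(i+j)·(minor ij) (rows/columns in the sector order above):
  C_11 = (1.00)(0.75) − (-0.25)(-0.25) = 0.6875
  C_12 = −[(0.00)(0.75) − (-0.25)(-0.35)] = 0.0875
  C_13 = (0.00)(-0.25) − (1.00)(-0.35) = 0.3500
  C_21 = −[(-0.40)(0.75) − (-0.30)(-0.25)] = 0.3750
  C_22 = (0.90)(0.75) − (-0.30)(-0.35) = 0.5700
  C_23 = −[(0.90)(-0.25) − (-0.40)(-0.35)] = 0.3650
  C_31 = (-0.40)(-0.25) − (-0.30)(1.00) = 0.4000
  C_32 = −[(0.90)(-0.25) − (-0.30)(0.00)] = 0.2250
  C_33 = (0.90)(1.00) − (-0.40)(0.00) = 0.9000
det(I−A) = Σ_j (I−A)_1j·C_1j = (0.90)(0.6875) + (-0.40)(0.0875) + (-0.30)(0.3500) = 0.47875
adj(I−A) = Cᵀ =
  [ 0.6875   0.3750   0.4000]
  [ 0.0875   0.5700   0.2250]
  [ 0.3500   0.3650   0.9000]
(I − A)⁻¹ = adj(I−A) / det(I−A) ≈
  [   1.4360     0.7833     0.8355]
  [   0.1828     1.1906     0.4700]
  [   0.7311     0.7624     1.8799]
First solve x = (I − A)⁻¹ d = adj(I−A)·d / det(I−A); in particular x_1 = (0.6875·55 + 0.3750·30 + 0.4000·90) / 0.47875 = 85.0625 / 0.47875 ≈ 177.676.
Intermediate flow from 1 to 1: z_11 = a_11 · x_1 = 0.10 × 85.0625 / 0.47875 = 8.50625 / 0.47875 ≈ 17.8.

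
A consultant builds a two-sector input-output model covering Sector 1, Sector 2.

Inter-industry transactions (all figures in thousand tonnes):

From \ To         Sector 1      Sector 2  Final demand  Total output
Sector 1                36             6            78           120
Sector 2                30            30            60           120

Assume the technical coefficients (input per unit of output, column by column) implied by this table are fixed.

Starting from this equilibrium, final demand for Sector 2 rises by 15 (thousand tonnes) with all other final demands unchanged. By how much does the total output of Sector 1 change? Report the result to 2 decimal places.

Δx_1 = 1.46

Technical coefficients a_ij = z_ij / X_j:
  a_11 = 36/120 = 0.30, a_21 = 30/120 = 0.25
  a_12 = 6/120 = 0.05, a_22 = 30/120 = 0.25
I − A =
  [   0.70    -0.05]
  [  -0.25     0.75]
det(I−A) = (0.70)(0.75) − (-0.05)(-0.25) = 0.5125
adj(I−A) = [[0.75, 0.05], [0.25, 0.70]]
(I − A)⁻¹ = adj(I−A) / det(I−A) ≈
  [   1.4634     0.0976]
  [   0.4878     1.3659]
Δx = (I − A)⁻¹ Δd with Δd having +15 in the Sector 2 component and 0 elsewhere.
So Δx_1 = L_12 · (+15), where L_12 = adj(I−A)_12 / det(I−A) = 0.05 / 0.5125.
Δx_1 = 0.05 × (+15) / 0.5125 = 0.75 / 0.5125 ≈ 1.46.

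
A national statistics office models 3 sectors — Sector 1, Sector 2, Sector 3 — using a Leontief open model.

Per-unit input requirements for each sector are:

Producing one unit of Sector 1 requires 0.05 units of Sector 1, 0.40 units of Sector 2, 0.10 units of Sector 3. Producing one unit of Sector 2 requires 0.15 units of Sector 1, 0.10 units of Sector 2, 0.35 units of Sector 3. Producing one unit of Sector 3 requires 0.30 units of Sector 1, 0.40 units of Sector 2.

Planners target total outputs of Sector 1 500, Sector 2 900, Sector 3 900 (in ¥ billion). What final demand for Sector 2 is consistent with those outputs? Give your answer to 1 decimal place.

I − A =
  [   0.95    -0.15    -0.30]
  [  -0.40     0.90    -0.40]
  [  -0.10    -0.35     1.00]
d = (I − A) x:
  d_1 = (+0.95)·500 + (-0.15)·900 + (-0.30)·900 = 70.0
  d_2 = (-0.40)·500 + (+0.90)·900 + (-0.40)·900 = 250.0
  d_3 = (-0.10)·500 + (-0.35)·900 + (+1.00)·900 = 535.0

d_2 = 250.0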